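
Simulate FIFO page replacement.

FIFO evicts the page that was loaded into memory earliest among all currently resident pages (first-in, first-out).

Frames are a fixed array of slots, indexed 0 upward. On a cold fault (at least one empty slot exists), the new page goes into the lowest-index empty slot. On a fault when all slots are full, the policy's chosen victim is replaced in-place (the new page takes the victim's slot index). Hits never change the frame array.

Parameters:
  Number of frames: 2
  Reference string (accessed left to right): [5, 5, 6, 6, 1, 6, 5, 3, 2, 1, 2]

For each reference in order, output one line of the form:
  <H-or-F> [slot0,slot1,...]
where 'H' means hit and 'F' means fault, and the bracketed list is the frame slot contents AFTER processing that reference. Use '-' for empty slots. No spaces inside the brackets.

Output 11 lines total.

F [5,-]
H [5,-]
F [5,6]
H [5,6]
F [1,6]
H [1,6]
F [1,5]
F [3,5]
F [3,2]
F [1,2]
H [1,2]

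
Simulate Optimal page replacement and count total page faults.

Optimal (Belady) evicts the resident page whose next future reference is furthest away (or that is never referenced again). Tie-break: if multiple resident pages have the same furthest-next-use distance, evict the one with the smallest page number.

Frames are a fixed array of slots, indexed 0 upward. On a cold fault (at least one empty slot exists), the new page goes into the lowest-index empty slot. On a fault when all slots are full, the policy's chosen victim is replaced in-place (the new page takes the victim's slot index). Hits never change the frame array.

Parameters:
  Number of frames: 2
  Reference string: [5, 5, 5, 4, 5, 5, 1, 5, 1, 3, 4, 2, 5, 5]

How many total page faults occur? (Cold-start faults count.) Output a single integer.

Step 0: ref 5 → FAULT, frames=[5,-]
Step 1: ref 5 → HIT, frames=[5,-]
Step 2: ref 5 → HIT, frames=[5,-]
Step 3: ref 4 → FAULT, frames=[5,4]
Step 4: ref 5 → HIT, frames=[5,4]
Step 5: ref 5 → HIT, frames=[5,4]
Step 6: ref 1 → FAULT (evict 4), frames=[5,1]
Step 7: ref 5 → HIT, frames=[5,1]
Step 8: ref 1 → HIT, frames=[5,1]
Step 9: ref 3 → FAULT (evict 1), frames=[5,3]
Step 10: ref 4 → FAULT (evict 3), frames=[5,4]
Step 11: ref 2 → FAULT (evict 4), frames=[5,2]
Step 12: ref 5 → HIT, frames=[5,2]
Step 13: ref 5 → HIT, frames=[5,2]
Total faults: 6

Answer: 6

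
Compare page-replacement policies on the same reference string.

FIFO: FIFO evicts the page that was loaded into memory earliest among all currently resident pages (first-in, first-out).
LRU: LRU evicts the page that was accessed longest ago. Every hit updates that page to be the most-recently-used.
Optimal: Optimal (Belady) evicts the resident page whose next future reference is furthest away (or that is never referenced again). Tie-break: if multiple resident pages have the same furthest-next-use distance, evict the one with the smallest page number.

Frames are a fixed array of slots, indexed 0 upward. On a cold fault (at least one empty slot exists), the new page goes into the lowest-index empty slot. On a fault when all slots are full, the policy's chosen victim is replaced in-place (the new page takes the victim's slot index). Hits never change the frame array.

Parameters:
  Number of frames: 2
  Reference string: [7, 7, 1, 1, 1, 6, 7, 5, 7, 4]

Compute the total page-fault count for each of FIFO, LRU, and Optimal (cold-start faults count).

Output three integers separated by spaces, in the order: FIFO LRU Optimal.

--- FIFO ---
  step 0: ref 7 -> FAULT, frames=[7,-] (faults so far: 1)
  step 1: ref 7 -> HIT, frames=[7,-] (faults so far: 1)
  step 2: ref 1 -> FAULT, frames=[7,1] (faults so far: 2)
  step 3: ref 1 -> HIT, frames=[7,1] (faults so far: 2)
  step 4: ref 1 -> HIT, frames=[7,1] (faults so far: 2)
  step 5: ref 6 -> FAULT, evict 7, frames=[6,1] (faults so far: 3)
  step 6: ref 7 -> FAULT, evict 1, frames=[6,7] (faults so far: 4)
  step 7: ref 5 -> FAULT, evict 6, frames=[5,7] (faults so far: 5)
  step 8: ref 7 -> HIT, frames=[5,7] (faults so far: 5)
  step 9: ref 4 -> FAULT, evict 7, frames=[5,4] (faults so far: 6)
  FIFO total faults: 6
--- LRU ---
  step 0: ref 7 -> FAULT, frames=[7,-] (faults so far: 1)
  step 1: ref 7 -> HIT, frames=[7,-] (faults so far: 1)
  step 2: ref 1 -> FAULT, frames=[7,1] (faults so far: 2)
  step 3: ref 1 -> HIT, frames=[7,1] (faults so far: 2)
  step 4: ref 1 -> HIT, frames=[7,1] (faults so far: 2)
  step 5: ref 6 -> FAULT, evict 7, frames=[6,1] (faults so far: 3)
  step 6: ref 7 -> FAULT, evict 1, frames=[6,7] (faults so far: 4)
  step 7: ref 5 -> FAULT, evict 6, frames=[5,7] (faults so far: 5)
  step 8: ref 7 -> HIT, frames=[5,7] (faults so far: 5)
  step 9: ref 4 -> FAULT, evict 5, frames=[4,7] (faults so far: 6)
  LRU total faults: 6
--- Optimal ---
  step 0: ref 7 -> FAULT, frames=[7,-] (faults so far: 1)
  step 1: ref 7 -> HIT, frames=[7,-] (faults so far: 1)
  step 2: ref 1 -> FAULT, frames=[7,1] (faults so far: 2)
  step 3: ref 1 -> HIT, frames=[7,1] (faults so far: 2)
  step 4: ref 1 -> HIT, frames=[7,1] (faults so far: 2)
  step 5: ref 6 -> FAULT, evict 1, frames=[7,6] (faults so far: 3)
  step 6: ref 7 -> HIT, frames=[7,6] (faults so far: 3)
  step 7: ref 5 -> FAULT, evict 6, frames=[7,5] (faults so far: 4)
  step 8: ref 7 -> HIT, frames=[7,5] (faults so far: 4)
  step 9: ref 4 -> FAULT, evict 5, frames=[7,4] (faults so far: 5)
  Optimal total faults: 5

Answer: 6 6 5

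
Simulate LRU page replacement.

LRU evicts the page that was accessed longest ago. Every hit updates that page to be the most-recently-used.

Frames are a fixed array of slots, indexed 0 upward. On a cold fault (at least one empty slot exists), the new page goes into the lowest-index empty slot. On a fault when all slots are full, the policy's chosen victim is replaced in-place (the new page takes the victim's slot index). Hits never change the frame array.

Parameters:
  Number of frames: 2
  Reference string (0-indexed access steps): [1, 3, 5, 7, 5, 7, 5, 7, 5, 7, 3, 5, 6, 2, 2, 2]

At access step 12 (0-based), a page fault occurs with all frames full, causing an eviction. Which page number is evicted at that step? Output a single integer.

Answer: 3

Derivation:
Step 0: ref 1 -> FAULT, frames=[1,-]
Step 1: ref 3 -> FAULT, frames=[1,3]
Step 2: ref 5 -> FAULT, evict 1, frames=[5,3]
Step 3: ref 7 -> FAULT, evict 3, frames=[5,7]
Step 4: ref 5 -> HIT, frames=[5,7]
Step 5: ref 7 -> HIT, frames=[5,7]
Step 6: ref 5 -> HIT, frames=[5,7]
Step 7: ref 7 -> HIT, frames=[5,7]
Step 8: ref 5 -> HIT, frames=[5,7]
Step 9: ref 7 -> HIT, frames=[5,7]
Step 10: ref 3 -> FAULT, evict 5, frames=[3,7]
Step 11: ref 5 -> FAULT, evict 7, frames=[3,5]
Step 12: ref 6 -> FAULT, evict 3, frames=[6,5]
At step 12: evicted page 3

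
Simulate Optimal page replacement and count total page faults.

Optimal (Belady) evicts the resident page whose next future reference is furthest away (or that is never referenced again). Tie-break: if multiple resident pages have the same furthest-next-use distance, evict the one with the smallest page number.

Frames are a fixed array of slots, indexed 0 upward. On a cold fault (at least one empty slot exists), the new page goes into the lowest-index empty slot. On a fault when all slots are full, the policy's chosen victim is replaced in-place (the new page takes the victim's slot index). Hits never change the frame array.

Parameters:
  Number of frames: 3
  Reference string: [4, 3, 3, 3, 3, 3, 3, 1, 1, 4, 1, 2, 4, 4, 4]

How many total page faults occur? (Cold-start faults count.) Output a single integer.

Answer: 4

Derivation:
Step 0: ref 4 → FAULT, frames=[4,-,-]
Step 1: ref 3 → FAULT, frames=[4,3,-]
Step 2: ref 3 → HIT, frames=[4,3,-]
Step 3: ref 3 → HIT, frames=[4,3,-]
Step 4: ref 3 → HIT, frames=[4,3,-]
Step 5: ref 3 → HIT, frames=[4,3,-]
Step 6: ref 3 → HIT, frames=[4,3,-]
Step 7: ref 1 → FAULT, frames=[4,3,1]
Step 8: ref 1 → HIT, frames=[4,3,1]
Step 9: ref 4 → HIT, frames=[4,3,1]
Step 10: ref 1 → HIT, frames=[4,3,1]
Step 11: ref 2 → FAULT (evict 1), frames=[4,3,2]
Step 12: ref 4 → HIT, frames=[4,3,2]
Step 13: ref 4 → HIT, frames=[4,3,2]
Step 14: ref 4 → HIT, frames=[4,3,2]
Total faults: 4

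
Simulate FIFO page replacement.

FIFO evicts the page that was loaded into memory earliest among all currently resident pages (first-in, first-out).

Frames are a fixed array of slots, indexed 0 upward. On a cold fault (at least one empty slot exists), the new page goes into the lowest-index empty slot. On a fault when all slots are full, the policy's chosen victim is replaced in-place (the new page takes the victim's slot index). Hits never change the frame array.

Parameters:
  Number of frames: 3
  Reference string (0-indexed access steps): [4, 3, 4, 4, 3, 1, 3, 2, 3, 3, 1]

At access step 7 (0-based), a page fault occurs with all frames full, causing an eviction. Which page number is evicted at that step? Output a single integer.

Answer: 4

Derivation:
Step 0: ref 4 -> FAULT, frames=[4,-,-]
Step 1: ref 3 -> FAULT, frames=[4,3,-]
Step 2: ref 4 -> HIT, frames=[4,3,-]
Step 3: ref 4 -> HIT, frames=[4,3,-]
Step 4: ref 3 -> HIT, frames=[4,3,-]
Step 5: ref 1 -> FAULT, frames=[4,3,1]
Step 6: ref 3 -> HIT, frames=[4,3,1]
Step 7: ref 2 -> FAULT, evict 4, frames=[2,3,1]
At step 7: evicted page 4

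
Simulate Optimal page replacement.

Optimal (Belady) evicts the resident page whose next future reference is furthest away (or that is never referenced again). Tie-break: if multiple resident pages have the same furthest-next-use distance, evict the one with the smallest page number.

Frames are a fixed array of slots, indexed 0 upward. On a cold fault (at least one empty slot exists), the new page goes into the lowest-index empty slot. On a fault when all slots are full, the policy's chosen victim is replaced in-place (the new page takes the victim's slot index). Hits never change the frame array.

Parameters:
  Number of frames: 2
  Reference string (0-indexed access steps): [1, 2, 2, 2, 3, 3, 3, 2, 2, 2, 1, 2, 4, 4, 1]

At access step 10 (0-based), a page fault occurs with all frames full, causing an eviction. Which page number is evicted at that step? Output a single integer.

Step 0: ref 1 -> FAULT, frames=[1,-]
Step 1: ref 2 -> FAULT, frames=[1,2]
Step 2: ref 2 -> HIT, frames=[1,2]
Step 3: ref 2 -> HIT, frames=[1,2]
Step 4: ref 3 -> FAULT, evict 1, frames=[3,2]
Step 5: ref 3 -> HIT, frames=[3,2]
Step 6: ref 3 -> HIT, frames=[3,2]
Step 7: ref 2 -> HIT, frames=[3,2]
Step 8: ref 2 -> HIT, frames=[3,2]
Step 9: ref 2 -> HIT, frames=[3,2]
Step 10: ref 1 -> FAULT, evict 3, frames=[1,2]
At step 10: evicted page 3

Answer: 3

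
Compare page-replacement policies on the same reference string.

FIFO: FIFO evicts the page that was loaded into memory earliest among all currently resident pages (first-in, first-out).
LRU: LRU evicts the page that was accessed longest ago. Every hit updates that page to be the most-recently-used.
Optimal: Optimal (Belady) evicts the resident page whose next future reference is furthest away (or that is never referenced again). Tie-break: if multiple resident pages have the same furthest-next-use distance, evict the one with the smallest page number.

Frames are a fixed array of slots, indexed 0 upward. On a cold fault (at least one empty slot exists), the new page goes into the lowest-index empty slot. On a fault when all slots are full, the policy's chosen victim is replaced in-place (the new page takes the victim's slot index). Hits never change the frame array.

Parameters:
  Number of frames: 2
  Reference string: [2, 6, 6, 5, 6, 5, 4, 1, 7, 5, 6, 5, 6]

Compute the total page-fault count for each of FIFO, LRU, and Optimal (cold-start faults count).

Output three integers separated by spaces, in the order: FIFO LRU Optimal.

Answer: 8 8 7

Derivation:
--- FIFO ---
  step 0: ref 2 -> FAULT, frames=[2,-] (faults so far: 1)
  step 1: ref 6 -> FAULT, frames=[2,6] (faults so far: 2)
  step 2: ref 6 -> HIT, frames=[2,6] (faults so far: 2)
  step 3: ref 5 -> FAULT, evict 2, frames=[5,6] (faults so far: 3)
  step 4: ref 6 -> HIT, frames=[5,6] (faults so far: 3)
  step 5: ref 5 -> HIT, frames=[5,6] (faults so far: 3)
  step 6: ref 4 -> FAULT, evict 6, frames=[5,4] (faults so far: 4)
  step 7: ref 1 -> FAULT, evict 5, frames=[1,4] (faults so far: 5)
  step 8: ref 7 -> FAULT, evict 4, frames=[1,7] (faults so far: 6)
  step 9: ref 5 -> FAULT, evict 1, frames=[5,7] (faults so far: 7)
  step 10: ref 6 -> FAULT, evict 7, frames=[5,6] (faults so far: 8)
  step 11: ref 5 -> HIT, frames=[5,6] (faults so far: 8)
  step 12: ref 6 -> HIT, frames=[5,6] (faults so far: 8)
  FIFO total faults: 8
--- LRU ---
  step 0: ref 2 -> FAULT, frames=[2,-] (faults so far: 1)
  step 1: ref 6 -> FAULT, frames=[2,6] (faults so far: 2)
  step 2: ref 6 -> HIT, frames=[2,6] (faults so far: 2)
  step 3: ref 5 -> FAULT, evict 2, frames=[5,6] (faults so far: 3)
  step 4: ref 6 -> HIT, frames=[5,6] (faults so far: 3)
  step 5: ref 5 -> HIT, frames=[5,6] (faults so far: 3)
  step 6: ref 4 -> FAULT, evict 6, frames=[5,4] (faults so far: 4)
  step 7: ref 1 -> FAULT, evict 5, frames=[1,4] (faults so far: 5)
  step 8: ref 7 -> FAULT, evict 4, frames=[1,7] (faults so far: 6)
  step 9: ref 5 -> FAULT, evict 1, frames=[5,7] (faults so far: 7)
  step 10: ref 6 -> FAULT, evict 7, frames=[5,6] (faults so far: 8)
  step 11: ref 5 -> HIT, frames=[5,6] (faults so far: 8)
  step 12: ref 6 -> HIT, frames=[5,6] (faults so far: 8)
  LRU total faults: 8
--- Optimal ---
  step 0: ref 2 -> FAULT, frames=[2,-] (faults so far: 1)
  step 1: ref 6 -> FAULT, frames=[2,6] (faults so far: 2)
  step 2: ref 6 -> HIT, frames=[2,6] (faults so far: 2)
  step 3: ref 5 -> FAULT, evict 2, frames=[5,6] (faults so far: 3)
  step 4: ref 6 -> HIT, frames=[5,6] (faults so far: 3)
  step 5: ref 5 -> HIT, frames=[5,6] (faults so far: 3)
  step 6: ref 4 -> FAULT, evict 6, frames=[5,4] (faults so far: 4)
  step 7: ref 1 -> FAULT, evict 4, frames=[5,1] (faults so far: 5)
  step 8: ref 7 -> FAULT, evict 1, frames=[5,7] (faults so far: 6)
  step 9: ref 5 -> HIT, frames=[5,7] (faults so far: 6)
  step 10: ref 6 -> FAULT, evict 7, frames=[5,6] (faults so far: 7)
  step 11: ref 5 -> HIT, frames=[5,6] (faults so far: 7)
  step 12: ref 6 -> HIT, frames=[5,6] (faults so far: 7)
  Optimal total faults: 7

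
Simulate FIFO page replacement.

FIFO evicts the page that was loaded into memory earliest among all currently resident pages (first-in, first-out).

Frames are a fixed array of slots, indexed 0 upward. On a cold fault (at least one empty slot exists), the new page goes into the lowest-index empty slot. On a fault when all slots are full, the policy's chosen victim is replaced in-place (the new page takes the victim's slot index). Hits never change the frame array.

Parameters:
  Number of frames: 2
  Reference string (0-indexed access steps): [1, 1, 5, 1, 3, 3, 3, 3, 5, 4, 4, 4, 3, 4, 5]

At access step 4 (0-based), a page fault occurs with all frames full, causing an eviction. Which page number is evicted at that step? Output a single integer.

Answer: 1

Derivation:
Step 0: ref 1 -> FAULT, frames=[1,-]
Step 1: ref 1 -> HIT, frames=[1,-]
Step 2: ref 5 -> FAULT, frames=[1,5]
Step 3: ref 1 -> HIT, frames=[1,5]
Step 4: ref 3 -> FAULT, evict 1, frames=[3,5]
At step 4: evicted page 1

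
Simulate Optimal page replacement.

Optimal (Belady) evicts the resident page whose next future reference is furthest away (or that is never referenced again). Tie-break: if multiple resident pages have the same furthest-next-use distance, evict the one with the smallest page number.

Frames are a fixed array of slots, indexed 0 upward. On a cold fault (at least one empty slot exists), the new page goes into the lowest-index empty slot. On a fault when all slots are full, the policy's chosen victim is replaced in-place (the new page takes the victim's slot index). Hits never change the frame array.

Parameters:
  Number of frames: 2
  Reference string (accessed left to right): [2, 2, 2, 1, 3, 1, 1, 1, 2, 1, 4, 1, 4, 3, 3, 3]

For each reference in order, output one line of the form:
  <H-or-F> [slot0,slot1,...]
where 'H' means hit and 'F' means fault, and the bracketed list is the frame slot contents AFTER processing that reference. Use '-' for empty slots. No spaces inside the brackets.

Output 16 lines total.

F [2,-]
H [2,-]
H [2,-]
F [2,1]
F [3,1]
H [3,1]
H [3,1]
H [3,1]
F [2,1]
H [2,1]
F [4,1]
H [4,1]
H [4,1]
F [4,3]
H [4,3]
H [4,3]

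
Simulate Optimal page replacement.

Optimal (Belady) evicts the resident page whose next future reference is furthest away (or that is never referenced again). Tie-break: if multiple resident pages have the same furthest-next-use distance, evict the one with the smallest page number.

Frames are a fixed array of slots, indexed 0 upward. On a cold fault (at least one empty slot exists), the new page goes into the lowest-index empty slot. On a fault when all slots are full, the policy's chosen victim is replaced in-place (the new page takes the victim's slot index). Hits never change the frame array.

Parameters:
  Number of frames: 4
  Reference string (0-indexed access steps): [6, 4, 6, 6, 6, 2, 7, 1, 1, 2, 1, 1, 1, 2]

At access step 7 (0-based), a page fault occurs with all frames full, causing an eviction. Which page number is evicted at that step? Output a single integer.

Answer: 4

Derivation:
Step 0: ref 6 -> FAULT, frames=[6,-,-,-]
Step 1: ref 4 -> FAULT, frames=[6,4,-,-]
Step 2: ref 6 -> HIT, frames=[6,4,-,-]
Step 3: ref 6 -> HIT, frames=[6,4,-,-]
Step 4: ref 6 -> HIT, frames=[6,4,-,-]
Step 5: ref 2 -> FAULT, frames=[6,4,2,-]
Step 6: ref 7 -> FAULT, frames=[6,4,2,7]
Step 7: ref 1 -> FAULT, evict 4, frames=[6,1,2,7]
At step 7: evicted page 4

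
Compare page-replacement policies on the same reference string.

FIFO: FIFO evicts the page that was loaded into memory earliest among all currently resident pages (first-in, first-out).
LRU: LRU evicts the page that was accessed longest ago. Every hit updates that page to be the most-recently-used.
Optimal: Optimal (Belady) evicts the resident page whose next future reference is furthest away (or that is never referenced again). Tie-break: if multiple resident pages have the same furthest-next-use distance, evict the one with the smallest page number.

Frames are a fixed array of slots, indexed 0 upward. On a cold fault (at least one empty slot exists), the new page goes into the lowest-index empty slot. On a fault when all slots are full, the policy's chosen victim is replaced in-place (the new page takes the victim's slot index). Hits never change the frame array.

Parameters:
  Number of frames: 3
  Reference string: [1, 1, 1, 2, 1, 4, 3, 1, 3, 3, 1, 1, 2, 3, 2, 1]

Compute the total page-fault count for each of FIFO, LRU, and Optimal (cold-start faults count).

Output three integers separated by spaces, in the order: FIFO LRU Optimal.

--- FIFO ---
  step 0: ref 1 -> FAULT, frames=[1,-,-] (faults so far: 1)
  step 1: ref 1 -> HIT, frames=[1,-,-] (faults so far: 1)
  step 2: ref 1 -> HIT, frames=[1,-,-] (faults so far: 1)
  step 3: ref 2 -> FAULT, frames=[1,2,-] (faults so far: 2)
  step 4: ref 1 -> HIT, frames=[1,2,-] (faults so far: 2)
  step 5: ref 4 -> FAULT, frames=[1,2,4] (faults so far: 3)
  step 6: ref 3 -> FAULT, evict 1, frames=[3,2,4] (faults so far: 4)
  step 7: ref 1 -> FAULT, evict 2, frames=[3,1,4] (faults so far: 5)
  step 8: ref 3 -> HIT, frames=[3,1,4] (faults so far: 5)
  step 9: ref 3 -> HIT, frames=[3,1,4] (faults so far: 5)
  step 10: ref 1 -> HIT, frames=[3,1,4] (faults so far: 5)
  step 11: ref 1 -> HIT, frames=[3,1,4] (faults so far: 5)
  step 12: ref 2 -> FAULT, evict 4, frames=[3,1,2] (faults so far: 6)
  step 13: ref 3 -> HIT, frames=[3,1,2] (faults so far: 6)
  step 14: ref 2 -> HIT, frames=[3,1,2] (faults so far: 6)
  step 15: ref 1 -> HIT, frames=[3,1,2] (faults so far: 6)
  FIFO total faults: 6
--- LRU ---
  step 0: ref 1 -> FAULT, frames=[1,-,-] (faults so far: 1)
  step 1: ref 1 -> HIT, frames=[1,-,-] (faults so far: 1)
  step 2: ref 1 -> HIT, frames=[1,-,-] (faults so far: 1)
  step 3: ref 2 -> FAULT, frames=[1,2,-] (faults so far: 2)
  step 4: ref 1 -> HIT, frames=[1,2,-] (faults so far: 2)
  step 5: ref 4 -> FAULT, frames=[1,2,4] (faults so far: 3)
  step 6: ref 3 -> FAULT, evict 2, frames=[1,3,4] (faults so far: 4)
  step 7: ref 1 -> HIT, frames=[1,3,4] (faults so far: 4)
  step 8: ref 3 -> HIT, frames=[1,3,4] (faults so far: 4)
  step 9: ref 3 -> HIT, frames=[1,3,4] (faults so far: 4)
  step 10: ref 1 -> HIT, frames=[1,3,4] (faults so far: 4)
  step 11: ref 1 -> HIT, frames=[1,3,4] (faults so far: 4)
  step 12: ref 2 -> FAULT, evict 4, frames=[1,3,2] (faults so far: 5)
  step 13: ref 3 -> HIT, frames=[1,3,2] (faults so far: 5)
  step 14: ref 2 -> HIT, frames=[1,3,2] (faults so far: 5)
  step 15: ref 1 -> HIT, frames=[1,3,2] (faults so far: 5)
  LRU total faults: 5
--- Optimal ---
  step 0: ref 1 -> FAULT, frames=[1,-,-] (faults so far: 1)
  step 1: ref 1 -> HIT, frames=[1,-,-] (faults so far: 1)
  step 2: ref 1 -> HIT, frames=[1,-,-] (faults so far: 1)
  step 3: ref 2 -> FAULT, frames=[1,2,-] (faults so far: 2)
  step 4: ref 1 -> HIT, frames=[1,2,-] (faults so far: 2)
  step 5: ref 4 -> FAULT, frames=[1,2,4] (faults so far: 3)
  step 6: ref 3 -> FAULT, evict 4, frames=[1,2,3] (faults so far: 4)
  step 7: ref 1 -> HIT, frames=[1,2,3] (faults so far: 4)
  step 8: ref 3 -> HIT, frames=[1,2,3] (faults so far: 4)
  step 9: ref 3 -> HIT, frames=[1,2,3] (faults so far: 4)
  step 10: ref 1 -> HIT, frames=[1,2,3] (faults so far: 4)
  step 11: ref 1 -> HIT, frames=[1,2,3] (faults so far: 4)
  step 12: ref 2 -> HIT, frames=[1,2,3] (faults so far: 4)
  step 13: ref 3 -> HIT, frames=[1,2,3] (faults so far: 4)
  step 14: ref 2 -> HIT, frames=[1,2,3] (faults so far: 4)
  step 15: ref 1 -> HIT, frames=[1,2,3] (faults so far: 4)
  Optimal total faults: 4

Answer: 6 5 4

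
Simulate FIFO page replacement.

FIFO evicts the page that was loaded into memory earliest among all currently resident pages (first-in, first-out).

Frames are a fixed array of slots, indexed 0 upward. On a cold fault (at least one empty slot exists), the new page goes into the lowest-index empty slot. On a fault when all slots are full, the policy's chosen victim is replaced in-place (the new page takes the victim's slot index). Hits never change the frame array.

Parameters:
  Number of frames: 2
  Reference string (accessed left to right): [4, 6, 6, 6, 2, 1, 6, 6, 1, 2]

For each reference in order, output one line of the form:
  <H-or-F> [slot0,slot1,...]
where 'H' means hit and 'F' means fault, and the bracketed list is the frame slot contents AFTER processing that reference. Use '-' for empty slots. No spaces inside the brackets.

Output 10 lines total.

F [4,-]
F [4,6]
H [4,6]
H [4,6]
F [2,6]
F [2,1]
F [6,1]
H [6,1]
H [6,1]
F [6,2]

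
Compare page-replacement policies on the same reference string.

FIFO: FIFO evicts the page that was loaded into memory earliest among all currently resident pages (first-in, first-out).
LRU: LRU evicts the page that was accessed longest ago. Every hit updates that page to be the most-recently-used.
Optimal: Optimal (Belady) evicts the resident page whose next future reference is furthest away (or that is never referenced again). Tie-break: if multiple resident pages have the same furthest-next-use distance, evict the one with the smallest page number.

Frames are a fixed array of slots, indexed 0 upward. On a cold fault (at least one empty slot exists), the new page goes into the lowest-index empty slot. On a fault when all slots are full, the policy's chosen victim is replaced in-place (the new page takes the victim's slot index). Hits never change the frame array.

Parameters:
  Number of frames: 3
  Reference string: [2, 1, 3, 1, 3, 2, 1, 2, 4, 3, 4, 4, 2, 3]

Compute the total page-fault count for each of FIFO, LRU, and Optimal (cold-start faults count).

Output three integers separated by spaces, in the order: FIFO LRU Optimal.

Answer: 5 5 4

Derivation:
--- FIFO ---
  step 0: ref 2 -> FAULT, frames=[2,-,-] (faults so far: 1)
  step 1: ref 1 -> FAULT, frames=[2,1,-] (faults so far: 2)
  step 2: ref 3 -> FAULT, frames=[2,1,3] (faults so far: 3)
  step 3: ref 1 -> HIT, frames=[2,1,3] (faults so far: 3)
  step 4: ref 3 -> HIT, frames=[2,1,3] (faults so far: 3)
  step 5: ref 2 -> HIT, frames=[2,1,3] (faults so far: 3)
  step 6: ref 1 -> HIT, frames=[2,1,3] (faults so far: 3)
  step 7: ref 2 -> HIT, frames=[2,1,3] (faults so far: 3)
  step 8: ref 4 -> FAULT, evict 2, frames=[4,1,3] (faults so far: 4)
  step 9: ref 3 -> HIT, frames=[4,1,3] (faults so far: 4)
  step 10: ref 4 -> HIT, frames=[4,1,3] (faults so far: 4)
  step 11: ref 4 -> HIT, frames=[4,1,3] (faults so far: 4)
  step 12: ref 2 -> FAULT, evict 1, frames=[4,2,3] (faults so far: 5)
  step 13: ref 3 -> HIT, frames=[4,2,3] (faults so far: 5)
  FIFO total faults: 5
--- LRU ---
  step 0: ref 2 -> FAULT, frames=[2,-,-] (faults so far: 1)
  step 1: ref 1 -> FAULT, frames=[2,1,-] (faults so far: 2)
  step 2: ref 3 -> FAULT, frames=[2,1,3] (faults so far: 3)
  step 3: ref 1 -> HIT, frames=[2,1,3] (faults so far: 3)
  step 4: ref 3 -> HIT, frames=[2,1,3] (faults so far: 3)
  step 5: ref 2 -> HIT, frames=[2,1,3] (faults so far: 3)
  step 6: ref 1 -> HIT, frames=[2,1,3] (faults so far: 3)
  step 7: ref 2 -> HIT, frames=[2,1,3] (faults so far: 3)
  step 8: ref 4 -> FAULT, evict 3, frames=[2,1,4] (faults so far: 4)
  step 9: ref 3 -> FAULT, evict 1, frames=[2,3,4] (faults so far: 5)
  step 10: ref 4 -> HIT, frames=[2,3,4] (faults so far: 5)
  step 11: ref 4 -> HIT, frames=[2,3,4] (faults so far: 5)
  step 12: ref 2 -> HIT, frames=[2,3,4] (faults so far: 5)
  step 13: ref 3 -> HIT, frames=[2,3,4] (faults so far: 5)
  LRU total faults: 5
--- Optimal ---
  step 0: ref 2 -> FAULT, frames=[2,-,-] (faults so far: 1)
  step 1: ref 1 -> FAULT, frames=[2,1,-] (faults so far: 2)
  step 2: ref 3 -> FAULT, frames=[2,1,3] (faults so far: 3)
  step 3: ref 1 -> HIT, frames=[2,1,3] (faults so far: 3)
  step 4: ref 3 -> HIT, frames=[2,1,3] (faults so far: 3)
  step 5: ref 2 -> HIT, frames=[2,1,3] (faults so far: 3)
  step 6: ref 1 -> HIT, frames=[2,1,3] (faults so far: 3)
  step 7: ref 2 -> HIT, frames=[2,1,3] (faults so far: 3)
  step 8: ref 4 -> FAULT, evict 1, frames=[2,4,3] (faults so far: 4)
  step 9: ref 3 -> HIT, frames=[2,4,3] (faults so far: 4)
  step 10: ref 4 -> HIT, frames=[2,4,3] (faults so far: 4)
  step 11: ref 4 -> HIT, frames=[2,4,3] (faults so far: 4)
  step 12: ref 2 -> HIT, frames=[2,4,3] (faults so far: 4)
  step 13: ref 3 -> HIT, frames=[2,4,3] (faults so far: 4)
  Optimal total faults: 4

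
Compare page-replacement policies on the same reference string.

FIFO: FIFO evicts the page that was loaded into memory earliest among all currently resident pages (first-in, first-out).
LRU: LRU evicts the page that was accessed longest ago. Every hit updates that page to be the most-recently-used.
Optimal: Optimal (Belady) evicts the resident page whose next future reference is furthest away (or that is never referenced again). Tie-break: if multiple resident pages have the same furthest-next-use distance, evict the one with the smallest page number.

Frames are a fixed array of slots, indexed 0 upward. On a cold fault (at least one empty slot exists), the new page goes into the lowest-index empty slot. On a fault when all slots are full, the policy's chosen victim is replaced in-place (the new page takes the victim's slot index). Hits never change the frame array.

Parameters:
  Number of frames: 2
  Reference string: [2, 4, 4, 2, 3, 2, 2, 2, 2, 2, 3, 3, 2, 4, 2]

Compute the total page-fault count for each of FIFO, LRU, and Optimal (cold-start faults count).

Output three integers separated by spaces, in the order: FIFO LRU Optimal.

--- FIFO ---
  step 0: ref 2 -> FAULT, frames=[2,-] (faults so far: 1)
  step 1: ref 4 -> FAULT, frames=[2,4] (faults so far: 2)
  step 2: ref 4 -> HIT, frames=[2,4] (faults so far: 2)
  step 3: ref 2 -> HIT, frames=[2,4] (faults so far: 2)
  step 4: ref 3 -> FAULT, evict 2, frames=[3,4] (faults so far: 3)
  step 5: ref 2 -> FAULT, evict 4, frames=[3,2] (faults so far: 4)
  step 6: ref 2 -> HIT, frames=[3,2] (faults so far: 4)
  step 7: ref 2 -> HIT, frames=[3,2] (faults so far: 4)
  step 8: ref 2 -> HIT, frames=[3,2] (faults so far: 4)
  step 9: ref 2 -> HIT, frames=[3,2] (faults so far: 4)
  step 10: ref 3 -> HIT, frames=[3,2] (faults so far: 4)
  step 11: ref 3 -> HIT, frames=[3,2] (faults so far: 4)
  step 12: ref 2 -> HIT, frames=[3,2] (faults so far: 4)
  step 13: ref 4 -> FAULT, evict 3, frames=[4,2] (faults so far: 5)
  step 14: ref 2 -> HIT, frames=[4,2] (faults so far: 5)
  FIFO total faults: 5
--- LRU ---
  step 0: ref 2 -> FAULT, frames=[2,-] (faults so far: 1)
  step 1: ref 4 -> FAULT, frames=[2,4] (faults so far: 2)
  step 2: ref 4 -> HIT, frames=[2,4] (faults so far: 2)
  step 3: ref 2 -> HIT, frames=[2,4] (faults so far: 2)
  step 4: ref 3 -> FAULT, evict 4, frames=[2,3] (faults so far: 3)
  step 5: ref 2 -> HIT, frames=[2,3] (faults so far: 3)
  step 6: ref 2 -> HIT, frames=[2,3] (faults so far: 3)
  step 7: ref 2 -> HIT, frames=[2,3] (faults so far: 3)
  step 8: ref 2 -> HIT, frames=[2,3] (faults so far: 3)
  step 9: ref 2 -> HIT, frames=[2,3] (faults so far: 3)
  step 10: ref 3 -> HIT, frames=[2,3] (faults so far: 3)
  step 11: ref 3 -> HIT, frames=[2,3] (faults so far: 3)
  step 12: ref 2 -> HIT, frames=[2,3] (faults so far: 3)
  step 13: ref 4 -> FAULT, evict 3, frames=[2,4] (faults so far: 4)
  step 14: ref 2 -> HIT, frames=[2,4] (faults so far: 4)
  LRU total faults: 4
--- Optimal ---
  step 0: ref 2 -> FAULT, frames=[2,-] (faults so far: 1)
  step 1: ref 4 -> FAULT, frames=[2,4] (faults so far: 2)
  step 2: ref 4 -> HIT, frames=[2,4] (faults so far: 2)
  step 3: ref 2 -> HIT, frames=[2,4] (faults so far: 2)
  step 4: ref 3 -> FAULT, evict 4, frames=[2,3] (faults so far: 3)
  step 5: ref 2 -> HIT, frames=[2,3] (faults so far: 3)
  step 6: ref 2 -> HIT, frames=[2,3] (faults so far: 3)
  step 7: ref 2 -> HIT, frames=[2,3] (faults so far: 3)
  step 8: ref 2 -> HIT, frames=[2,3] (faults so far: 3)
  step 9: ref 2 -> HIT, frames=[2,3] (faults so far: 3)
  step 10: ref 3 -> HIT, frames=[2,3] (faults so far: 3)
  step 11: ref 3 -> HIT, frames=[2,3] (faults so far: 3)
  step 12: ref 2 -> HIT, frames=[2,3] (faults so far: 3)
  step 13: ref 4 -> FAULT, evict 3, frames=[2,4] (faults so far: 4)
  step 14: ref 2 -> HIT, frames=[2,4] (faults so far: 4)
  Optimal total faults: 4

Answer: 5 4 4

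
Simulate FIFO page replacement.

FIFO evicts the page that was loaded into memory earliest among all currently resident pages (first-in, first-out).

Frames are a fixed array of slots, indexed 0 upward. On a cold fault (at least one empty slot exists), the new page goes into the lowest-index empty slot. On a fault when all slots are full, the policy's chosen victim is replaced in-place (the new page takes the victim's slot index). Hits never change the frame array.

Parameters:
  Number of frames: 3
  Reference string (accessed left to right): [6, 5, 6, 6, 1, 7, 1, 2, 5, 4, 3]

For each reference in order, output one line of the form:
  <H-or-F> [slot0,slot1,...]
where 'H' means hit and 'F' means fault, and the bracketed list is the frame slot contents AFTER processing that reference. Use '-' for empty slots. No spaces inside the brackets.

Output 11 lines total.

F [6,-,-]
F [6,5,-]
H [6,5,-]
H [6,5,-]
F [6,5,1]
F [7,5,1]
H [7,5,1]
F [7,2,1]
F [7,2,5]
F [4,2,5]
F [4,3,5]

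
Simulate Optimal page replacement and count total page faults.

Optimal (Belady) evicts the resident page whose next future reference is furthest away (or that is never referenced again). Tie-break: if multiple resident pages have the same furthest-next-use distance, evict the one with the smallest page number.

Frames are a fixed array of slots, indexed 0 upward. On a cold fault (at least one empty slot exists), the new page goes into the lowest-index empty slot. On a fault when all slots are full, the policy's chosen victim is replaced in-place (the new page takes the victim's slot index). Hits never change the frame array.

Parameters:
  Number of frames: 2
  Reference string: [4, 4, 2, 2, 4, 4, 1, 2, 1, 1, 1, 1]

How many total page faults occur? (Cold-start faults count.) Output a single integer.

Step 0: ref 4 → FAULT, frames=[4,-]
Step 1: ref 4 → HIT, frames=[4,-]
Step 2: ref 2 → FAULT, frames=[4,2]
Step 3: ref 2 → HIT, frames=[4,2]
Step 4: ref 4 → HIT, frames=[4,2]
Step 5: ref 4 → HIT, frames=[4,2]
Step 6: ref 1 → FAULT (evict 4), frames=[1,2]
Step 7: ref 2 → HIT, frames=[1,2]
Step 8: ref 1 → HIT, frames=[1,2]
Step 9: ref 1 → HIT, frames=[1,2]
Step 10: ref 1 → HIT, frames=[1,2]
Step 11: ref 1 → HIT, frames=[1,2]
Total faults: 3

Answer: 3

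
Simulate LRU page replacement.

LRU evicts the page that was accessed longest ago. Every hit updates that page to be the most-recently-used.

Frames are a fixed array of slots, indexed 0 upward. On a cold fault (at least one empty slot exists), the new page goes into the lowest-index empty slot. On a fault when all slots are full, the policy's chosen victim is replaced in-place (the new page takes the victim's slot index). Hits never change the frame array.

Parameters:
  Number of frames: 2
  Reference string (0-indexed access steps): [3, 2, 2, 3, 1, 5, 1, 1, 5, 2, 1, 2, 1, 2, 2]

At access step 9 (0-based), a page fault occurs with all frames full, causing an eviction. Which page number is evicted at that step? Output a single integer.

Answer: 1

Derivation:
Step 0: ref 3 -> FAULT, frames=[3,-]
Step 1: ref 2 -> FAULT, frames=[3,2]
Step 2: ref 2 -> HIT, frames=[3,2]
Step 3: ref 3 -> HIT, frames=[3,2]
Step 4: ref 1 -> FAULT, evict 2, frames=[3,1]
Step 5: ref 5 -> FAULT, evict 3, frames=[5,1]
Step 6: ref 1 -> HIT, frames=[5,1]
Step 7: ref 1 -> HIT, frames=[5,1]
Step 8: ref 5 -> HIT, frames=[5,1]
Step 9: ref 2 -> FAULT, evict 1, frames=[5,2]
At step 9: evicted page 1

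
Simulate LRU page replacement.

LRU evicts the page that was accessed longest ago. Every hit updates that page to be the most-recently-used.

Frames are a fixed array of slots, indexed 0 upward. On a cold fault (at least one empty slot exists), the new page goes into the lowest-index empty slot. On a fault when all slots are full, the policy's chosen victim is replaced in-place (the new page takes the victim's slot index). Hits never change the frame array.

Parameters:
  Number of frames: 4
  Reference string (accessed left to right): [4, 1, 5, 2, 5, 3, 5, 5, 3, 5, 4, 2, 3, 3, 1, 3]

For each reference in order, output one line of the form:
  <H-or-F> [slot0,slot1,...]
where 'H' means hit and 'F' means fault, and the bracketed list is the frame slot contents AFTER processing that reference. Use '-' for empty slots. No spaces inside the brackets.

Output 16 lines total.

F [4,-,-,-]
F [4,1,-,-]
F [4,1,5,-]
F [4,1,5,2]
H [4,1,5,2]
F [3,1,5,2]
H [3,1,5,2]
H [3,1,5,2]
H [3,1,5,2]
H [3,1,5,2]
F [3,4,5,2]
H [3,4,5,2]
H [3,4,5,2]
H [3,4,5,2]
F [3,4,1,2]
H [3,4,1,2]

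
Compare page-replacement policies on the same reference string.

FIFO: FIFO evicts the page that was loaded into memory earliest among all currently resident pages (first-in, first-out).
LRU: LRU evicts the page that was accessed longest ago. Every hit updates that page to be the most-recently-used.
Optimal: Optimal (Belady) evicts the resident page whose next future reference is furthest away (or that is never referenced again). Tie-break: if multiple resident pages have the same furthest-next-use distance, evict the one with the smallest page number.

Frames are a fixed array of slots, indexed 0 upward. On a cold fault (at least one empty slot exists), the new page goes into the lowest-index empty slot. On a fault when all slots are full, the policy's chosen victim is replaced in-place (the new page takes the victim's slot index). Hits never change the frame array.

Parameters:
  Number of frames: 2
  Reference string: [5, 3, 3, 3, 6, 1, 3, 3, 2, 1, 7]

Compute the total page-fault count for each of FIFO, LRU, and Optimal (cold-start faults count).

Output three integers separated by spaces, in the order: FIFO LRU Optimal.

Answer: 8 8 6

Derivation:
--- FIFO ---
  step 0: ref 5 -> FAULT, frames=[5,-] (faults so far: 1)
  step 1: ref 3 -> FAULT, frames=[5,3] (faults so far: 2)
  step 2: ref 3 -> HIT, frames=[5,3] (faults so far: 2)
  step 3: ref 3 -> HIT, frames=[5,3] (faults so far: 2)
  step 4: ref 6 -> FAULT, evict 5, frames=[6,3] (faults so far: 3)
  step 5: ref 1 -> FAULT, evict 3, frames=[6,1] (faults so far: 4)
  step 6: ref 3 -> FAULT, evict 6, frames=[3,1] (faults so far: 5)
  step 7: ref 3 -> HIT, frames=[3,1] (faults so far: 5)
  step 8: ref 2 -> FAULT, evict 1, frames=[3,2] (faults so far: 6)
  step 9: ref 1 -> FAULT, evict 3, frames=[1,2] (faults so far: 7)
  step 10: ref 7 -> FAULT, evict 2, frames=[1,7] (faults so far: 8)
  FIFO total faults: 8
--- LRU ---
  step 0: ref 5 -> FAULT, frames=[5,-] (faults so far: 1)
  step 1: ref 3 -> FAULT, frames=[5,3] (faults so far: 2)
  step 2: ref 3 -> HIT, frames=[5,3] (faults so far: 2)
  step 3: ref 3 -> HIT, frames=[5,3] (faults so far: 2)
  step 4: ref 6 -> FAULT, evict 5, frames=[6,3] (faults so far: 3)
  step 5: ref 1 -> FAULT, evict 3, frames=[6,1] (faults so far: 4)
  step 6: ref 3 -> FAULT, evict 6, frames=[3,1] (faults so far: 5)
  step 7: ref 3 -> HIT, frames=[3,1] (faults so far: 5)
  step 8: ref 2 -> FAULT, evict 1, frames=[3,2] (faults so far: 6)
  step 9: ref 1 -> FAULT, evict 3, frames=[1,2] (faults so far: 7)
  step 10: ref 7 -> FAULT, evict 2, frames=[1,7] (faults so far: 8)
  LRU total faults: 8
--- Optimal ---
  step 0: ref 5 -> FAULT, frames=[5,-] (faults so far: 1)
  step 1: ref 3 -> FAULT, frames=[5,3] (faults so far: 2)
  step 2: ref 3 -> HIT, frames=[5,3] (faults so far: 2)
  step 3: ref 3 -> HIT, frames=[5,3] (faults so far: 2)
  step 4: ref 6 -> FAULT, evict 5, frames=[6,3] (faults so far: 3)
  step 5: ref 1 -> FAULT, evict 6, frames=[1,3] (faults so far: 4)
  step 6: ref 3 -> HIT, frames=[1,3] (faults so far: 4)
  step 7: ref 3 -> HIT, frames=[1,3] (faults so far: 4)
  step 8: ref 2 -> FAULT, evict 3, frames=[1,2] (faults so far: 5)
  step 9: ref 1 -> HIT, frames=[1,2] (faults so far: 5)
  step 10: ref 7 -> FAULT, evict 1, frames=[7,2] (faults so far: 6)
  Optimal total faults: 6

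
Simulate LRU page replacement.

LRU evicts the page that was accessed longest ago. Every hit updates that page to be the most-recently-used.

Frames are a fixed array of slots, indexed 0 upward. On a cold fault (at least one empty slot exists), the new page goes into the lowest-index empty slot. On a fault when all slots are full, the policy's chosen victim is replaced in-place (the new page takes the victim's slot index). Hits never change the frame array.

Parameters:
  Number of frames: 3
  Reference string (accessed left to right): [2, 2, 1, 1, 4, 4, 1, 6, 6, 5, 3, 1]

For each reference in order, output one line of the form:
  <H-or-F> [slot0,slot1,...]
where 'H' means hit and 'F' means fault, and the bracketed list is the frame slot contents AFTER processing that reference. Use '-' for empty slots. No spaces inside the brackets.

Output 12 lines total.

F [2,-,-]
H [2,-,-]
F [2,1,-]
H [2,1,-]
F [2,1,4]
H [2,1,4]
H [2,1,4]
F [6,1,4]
H [6,1,4]
F [6,1,5]
F [6,3,5]
F [1,3,5]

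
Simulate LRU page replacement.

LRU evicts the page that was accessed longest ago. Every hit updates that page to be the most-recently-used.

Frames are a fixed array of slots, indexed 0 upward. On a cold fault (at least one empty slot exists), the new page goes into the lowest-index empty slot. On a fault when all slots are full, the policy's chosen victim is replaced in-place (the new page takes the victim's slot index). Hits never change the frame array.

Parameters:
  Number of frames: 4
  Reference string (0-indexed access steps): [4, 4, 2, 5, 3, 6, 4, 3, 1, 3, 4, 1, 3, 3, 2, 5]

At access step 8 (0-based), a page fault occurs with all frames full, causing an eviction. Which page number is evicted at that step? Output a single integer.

Step 0: ref 4 -> FAULT, frames=[4,-,-,-]
Step 1: ref 4 -> HIT, frames=[4,-,-,-]
Step 2: ref 2 -> FAULT, frames=[4,2,-,-]
Step 3: ref 5 -> FAULT, frames=[4,2,5,-]
Step 4: ref 3 -> FAULT, frames=[4,2,5,3]
Step 5: ref 6 -> FAULT, evict 4, frames=[6,2,5,3]
Step 6: ref 4 -> FAULT, evict 2, frames=[6,4,5,3]
Step 7: ref 3 -> HIT, frames=[6,4,5,3]
Step 8: ref 1 -> FAULT, evict 5, frames=[6,4,1,3]
At step 8: evicted page 5

Answer: 5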